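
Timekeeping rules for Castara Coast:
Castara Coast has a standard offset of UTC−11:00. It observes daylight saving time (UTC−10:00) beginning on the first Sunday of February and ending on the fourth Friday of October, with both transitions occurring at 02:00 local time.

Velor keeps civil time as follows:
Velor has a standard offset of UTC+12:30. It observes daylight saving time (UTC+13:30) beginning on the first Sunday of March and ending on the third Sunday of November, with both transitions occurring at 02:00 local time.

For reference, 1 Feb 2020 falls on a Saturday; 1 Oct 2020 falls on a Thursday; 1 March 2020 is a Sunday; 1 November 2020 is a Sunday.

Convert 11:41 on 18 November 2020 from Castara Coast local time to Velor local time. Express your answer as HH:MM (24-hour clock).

11:11

1 February 2020 is a Saturday, so the first Sunday is February 2.
1 October 2020 is a Thursday, so the first Friday is October 2 and the fourth is October 23.
Daylight saving runs 2 February – 23 October; 18 November 2020 is outside that window, so Castara Coast is on standard time at UTC−11:00.
11:41 Castara Coast + 11h = 22:41 UTC.
1 March 2020 is a Sunday, so the first Sunday is March 1.
1 November 2020 is a Sunday, so the first Sunday is November 1 and the third is November 15.
At the standard offset (UTC+12:30), 22:41 UTC + 12h30m = 11:11 Velor standard time (rolling into the next day, 19 November 2020).
The standard-time date in Velor, 19 November 2020, does not fall between 1 March and 15 November, so daylight saving is not in effect and Velor is at UTC+12:30.
22:41 UTC + 12h30m = 11:11 Velor (rolling into the next day, 19 November 2020).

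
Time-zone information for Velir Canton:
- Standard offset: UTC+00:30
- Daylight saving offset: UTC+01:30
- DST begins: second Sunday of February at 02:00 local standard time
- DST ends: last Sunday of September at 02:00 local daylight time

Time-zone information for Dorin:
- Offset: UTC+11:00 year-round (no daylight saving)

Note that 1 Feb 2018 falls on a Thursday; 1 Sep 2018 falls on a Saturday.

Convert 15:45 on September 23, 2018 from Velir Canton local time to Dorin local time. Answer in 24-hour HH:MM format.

01:15

1 February 2018 is a Thursday, so the first Sunday is February 4 and the second is February 11.
1 September 2018 is a Saturday, so Sundays fall on 2, 9, 16, 23, 30; the last is September 30.
Daylight saving runs 11 February – 30 September; September 23, 2018 is inside that window, so Velir Canton is at UTC+01:30.
15:45 Velir Canton − 1h30m = 14:15 UTC.
Dorin stays on UTC+11:00 all year.
14:15 UTC + 11h = 01:15 Dorin (rolling into the next day, 24 September 2018).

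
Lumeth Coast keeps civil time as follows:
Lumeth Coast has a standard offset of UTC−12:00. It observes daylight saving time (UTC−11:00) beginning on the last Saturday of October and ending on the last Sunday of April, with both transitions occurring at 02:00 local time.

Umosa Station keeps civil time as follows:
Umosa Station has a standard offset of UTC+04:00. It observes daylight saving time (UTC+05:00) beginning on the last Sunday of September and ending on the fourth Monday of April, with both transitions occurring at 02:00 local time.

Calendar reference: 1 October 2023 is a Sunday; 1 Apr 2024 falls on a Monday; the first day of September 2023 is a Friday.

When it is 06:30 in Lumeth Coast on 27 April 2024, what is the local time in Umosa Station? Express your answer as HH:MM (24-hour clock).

1 October 2023 is a Sunday, so Saturdays fall on 7, 14, 21, 28; the last is October 28.
1 April 2024 is a Monday, so Sundays fall on 7, 14, 21, 28; the last is April 28.
27 April 2024 falls between 28 October 2023 and 28 April 2024, so daylight saving is in effect and Lumeth Coast is at UTC−11:00.
06:30 Lumeth Coast + 11h = 17:30 UTC.
1 September 2023 is a Friday, so Sundays fall on 3, 10, 17, 24; the last is September 24.
1 April 2024 is a Monday, so the first Monday is April 1 and the fourth is April 22.
At the standard offset (UTC+04:00), 17:30 UTC + 4h = 21:30 Umosa Station standard time.
The standard-time date in Umosa Station, 27 April 2024, is outside the daylight-saving period (24 September 2023 – 22 April 2024), so Umosa Station is on standard time, UTC+04:00.
17:30 UTC + 4h = 21:30 Umosa Station.

21:30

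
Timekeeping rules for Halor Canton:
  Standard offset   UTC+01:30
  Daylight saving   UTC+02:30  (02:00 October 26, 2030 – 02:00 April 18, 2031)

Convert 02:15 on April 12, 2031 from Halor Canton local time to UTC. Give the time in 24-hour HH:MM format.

April 12, 2031 falls between 26 October 2030 and 18 April 2031, so daylight saving is in effect and Halor Canton is at UTC+02:30.
02:15 local − 2h30m = 23:45 UTC (rolling into the previous day, 11 April 2031).

23:45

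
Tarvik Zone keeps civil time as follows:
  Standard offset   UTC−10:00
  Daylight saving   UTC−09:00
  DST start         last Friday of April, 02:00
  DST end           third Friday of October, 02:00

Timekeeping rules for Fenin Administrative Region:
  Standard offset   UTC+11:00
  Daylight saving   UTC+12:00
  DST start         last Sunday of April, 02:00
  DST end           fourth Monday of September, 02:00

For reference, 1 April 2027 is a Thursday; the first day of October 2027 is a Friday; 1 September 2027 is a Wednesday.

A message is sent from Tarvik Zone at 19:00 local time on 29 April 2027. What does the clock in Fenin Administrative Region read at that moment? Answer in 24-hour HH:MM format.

17:00

1 April 2027 is a Thursday, so Fridays fall on 2, 9, 16, 23, 30; the last is April 30.
1 October 2027 is a Friday, so the first Friday is October 1 and the third is October 15.
Daylight saving runs 30 April – 15 October; 29 April 2027 is outside that window, so Tarvik Zone is on standard time at UTC−10:00.
19:00 Tarvik Zone + 10h = 05:00 UTC (rolling into the next day, 30 April 2027).
1 April 2027 is a Thursday, so Sundays fall on 4, 11, 18, 25; the last is April 25.
1 September 2027 is a Wednesday, so the first Monday is September 6 and the fourth is September 27.
At the standard offset (UTC+11:00), 05:00 UTC + 11h = 16:00 Fenin Administrative Region standard time.
Daylight saving runs 25 April – 27 September; the standard-time date in Fenin Administrative Region, 30 April 2027, is inside that window, so Fenin Administrative Region is at UTC+12:00.
05:00 UTC + 12h = 17:00 Fenin Administrative Region.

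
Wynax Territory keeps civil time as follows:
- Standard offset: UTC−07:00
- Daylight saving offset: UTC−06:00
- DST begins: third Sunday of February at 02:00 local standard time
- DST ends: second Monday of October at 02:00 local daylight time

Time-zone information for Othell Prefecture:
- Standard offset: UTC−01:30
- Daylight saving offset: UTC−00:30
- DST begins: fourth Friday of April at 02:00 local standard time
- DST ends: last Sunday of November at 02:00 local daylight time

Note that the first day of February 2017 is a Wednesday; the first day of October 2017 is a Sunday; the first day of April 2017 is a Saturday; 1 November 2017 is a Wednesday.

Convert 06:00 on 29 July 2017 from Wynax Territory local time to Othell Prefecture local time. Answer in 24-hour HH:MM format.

1 February 2017 is a Wednesday, so the first Sunday is February 5 and the third is February 19.
1 October 2017 is a Sunday, so the first Monday is October 2 and the second is October 9.
29 July 2017 falls between 19 February and 9 October, so daylight saving is in effect and Wynax Territory is at UTC−06:00.
06:00 Wynax Territory + 6h = 12:00 UTC.
1 April 2017 is a Saturday, so the first Friday is April 7 and the fourth is April 28.
1 November 2017 is a Wednesday, so Sundays fall on 5, 12, 19, 26; the last is November 26.
At the standard offset (UTC−01:30), 12:00 UTC − 1h30m = 10:30 Othell Prefecture standard time.
The standard-time date in Othell Prefecture, 29 July 2017, lies within the daylight-saving period (28 April – 26 November), so Othell Prefecture is on daylight time, UTC−00:30.
12:00 UTC − 0h30m = 11:30 Othell Prefecture.

11:30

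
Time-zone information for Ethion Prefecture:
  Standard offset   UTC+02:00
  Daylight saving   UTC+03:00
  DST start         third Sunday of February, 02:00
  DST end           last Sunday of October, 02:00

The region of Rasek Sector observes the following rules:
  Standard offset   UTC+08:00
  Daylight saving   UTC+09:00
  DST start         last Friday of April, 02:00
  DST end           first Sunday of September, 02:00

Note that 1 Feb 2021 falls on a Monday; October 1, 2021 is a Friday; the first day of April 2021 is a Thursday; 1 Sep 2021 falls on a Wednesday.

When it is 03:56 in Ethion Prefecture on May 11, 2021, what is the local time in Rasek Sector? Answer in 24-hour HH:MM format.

09:56

1 February 2021 is a Monday, so the first Sunday is February 7 and the third is February 21.
1 October 2021 is a Friday, so Sundays fall on 3, 10, 17, 24, 31; the last is October 31.
May 11, 2021 lies within the daylight-saving period (21 February – 31 October), so Ethion Prefecture is on daylight time, UTC+03:00.
03:56 Ethion Prefecture − 3h = 00:56 UTC.
1 April 2021 is a Thursday, so Fridays fall on 2, 9, 16, 23, 30; the last is April 30.
1 September 2021 is a Wednesday, so the first Sunday is September 5.
At the standard offset (UTC+08:00), 00:56 UTC + 8h = 08:56 Rasek Sector standard time.
The standard-time date in Rasek Sector, May 11, 2021, falls between 30 April and 5 September, so daylight saving is in effect and Rasek Sector is at UTC+09:00.
00:56 UTC + 9h = 09:56 Rasek Sector.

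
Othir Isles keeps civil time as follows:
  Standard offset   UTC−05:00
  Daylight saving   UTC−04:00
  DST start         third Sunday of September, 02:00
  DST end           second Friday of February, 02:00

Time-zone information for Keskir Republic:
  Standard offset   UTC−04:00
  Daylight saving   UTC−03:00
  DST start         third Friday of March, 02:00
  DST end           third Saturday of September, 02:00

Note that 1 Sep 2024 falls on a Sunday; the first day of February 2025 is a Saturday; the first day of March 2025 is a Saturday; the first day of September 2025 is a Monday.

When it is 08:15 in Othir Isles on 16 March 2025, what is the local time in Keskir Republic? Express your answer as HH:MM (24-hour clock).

1 September 2024 is a Sunday, so the first Sunday is September 1 and the third is September 15.
1 February 2025 is a Saturday, so the first Friday is February 7 and the second is February 14.
Daylight saving runs 15 September 2024 – 14 February 2025; 16 March 2025 is outside that window, so Othir Isles is on standard time at UTC−05:00.
08:15 Othir Isles + 5h = 13:15 UTC.
1 March 2025 is a Saturday, so the first Friday is March 7 and the third is March 21.
1 September 2025 is a Monday, so the first Saturday is September 6 and the third is September 20.
At the standard offset (UTC−04:00), 13:15 UTC − 4h = 09:15 Keskir Republic standard time.
The standard-time date in Keskir Republic, 16 March 2025, does not fall between 21 March and 20 September, so daylight saving is not in effect and Keskir Republic is at UTC−04:00.
13:15 UTC − 4h = 09:15 Keskir Republic.

09:15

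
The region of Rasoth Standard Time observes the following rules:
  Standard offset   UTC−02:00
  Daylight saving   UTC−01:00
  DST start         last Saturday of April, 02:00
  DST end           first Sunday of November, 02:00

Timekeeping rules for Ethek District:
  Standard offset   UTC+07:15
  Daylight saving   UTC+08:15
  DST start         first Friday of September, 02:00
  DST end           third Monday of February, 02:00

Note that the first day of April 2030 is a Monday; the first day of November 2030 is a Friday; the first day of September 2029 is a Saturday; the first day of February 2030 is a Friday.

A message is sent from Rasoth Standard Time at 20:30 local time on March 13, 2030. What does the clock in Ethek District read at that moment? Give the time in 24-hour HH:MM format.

1 April 2030 is a Monday, so Saturdays fall on 6, 13, 20, 27; the last is April 27.
1 November 2030 is a Friday, so the first Sunday is November 3.
March 13, 2030 is outside the daylight-saving period (27 April – 3 November), so Rasoth Standard Time is on standard time, UTC−02:00.
20:30 Rasoth Standard Time + 2h = 22:30 UTC.
1 September 2029 is a Saturday, so the first Friday is September 7.
1 February 2030 is a Friday, so the first Monday is February 4 and the third is February 18.
At the standard offset (UTC+07:15), 22:30 UTC + 7h15m = 05:45 Ethek District standard time (rolling into the next day, 14 March 2030).
The standard-time date in Ethek District, March 14, 2030, does not fall between 7 September 2029 and 18 February 2030, so daylight saving is not in effect and Ethek District is at UTC+07:15.
22:30 UTC + 7h15m = 05:45 Ethek District (rolling into the next day, 14 March 2030).

05:45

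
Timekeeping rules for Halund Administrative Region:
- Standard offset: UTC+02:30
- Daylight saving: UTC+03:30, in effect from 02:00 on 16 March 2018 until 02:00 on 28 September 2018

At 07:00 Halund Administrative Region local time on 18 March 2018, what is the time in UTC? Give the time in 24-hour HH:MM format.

18 March 2018 lies within the daylight-saving period (16 March – 28 September), so Halund Administrative Region is on daylight time, UTC+03:30.
07:00 local − 3h30m = 03:30 UTC.

03:30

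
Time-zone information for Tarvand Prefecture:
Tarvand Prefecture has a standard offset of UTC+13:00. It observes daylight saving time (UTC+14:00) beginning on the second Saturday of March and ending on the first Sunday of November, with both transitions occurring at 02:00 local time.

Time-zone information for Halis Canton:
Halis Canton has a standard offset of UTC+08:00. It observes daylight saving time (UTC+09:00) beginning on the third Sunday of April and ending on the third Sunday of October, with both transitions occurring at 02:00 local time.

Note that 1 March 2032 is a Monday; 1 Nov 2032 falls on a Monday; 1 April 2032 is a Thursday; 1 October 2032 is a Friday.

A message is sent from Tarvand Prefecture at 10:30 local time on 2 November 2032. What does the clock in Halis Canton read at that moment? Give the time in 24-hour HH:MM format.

1 March 2032 is a Monday, so the first Saturday is March 6 and the second is March 13.
1 November 2032 is a Monday, so the first Sunday is November 7.
2 November 2032 lies within the daylight-saving period (13 March – 7 November), so Tarvand Prefecture is on daylight time, UTC+14:00.
10:30 Tarvand Prefecture − 14h = 20:30 UTC (rolling into the previous day, 1 November 2032).
1 April 2032 is a Thursday, so the first Sunday is April 4 and the third is April 18.
1 October 2032 is a Friday, so the first Sunday is October 3 and the third is October 17.
At the standard offset (UTC+08:00), 20:30 UTC + 8h = 04:30 Halis Canton standard time (rolling into the next day, 2 November 2032).
The standard-time date in Halis Canton, 2 November 2032, is outside the daylight-saving period (18 April – 17 October), so Halis Canton is on standard time, UTC+08:00.
20:30 UTC + 8h = 04:30 Halis Canton (rolling into the next day, 2 November 2032).

04:30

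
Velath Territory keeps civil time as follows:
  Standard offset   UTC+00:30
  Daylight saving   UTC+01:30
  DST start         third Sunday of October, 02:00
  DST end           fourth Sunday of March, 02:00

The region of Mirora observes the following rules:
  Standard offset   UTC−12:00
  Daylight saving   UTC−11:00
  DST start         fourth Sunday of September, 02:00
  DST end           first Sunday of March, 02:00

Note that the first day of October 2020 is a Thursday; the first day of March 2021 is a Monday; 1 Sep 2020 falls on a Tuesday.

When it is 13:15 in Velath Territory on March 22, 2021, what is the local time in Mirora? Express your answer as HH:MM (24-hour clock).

1 October 2020 is a Thursday, so the first Sunday is October 4 and the third is October 18.
1 March 2021 is a Monday, so the first Sunday is March 7 and the fourth is March 28.
Daylight saving runs 18 October 2020 – 28 March 2021; March 22, 2021 is inside that window, so Velath Territory is at UTC+01:30.
13:15 Velath Territory − 1h30m = 11:45 UTC.
1 September 2020 is a Tuesday, so the first Sunday is September 6 and the fourth is September 27.
1 March 2021 is a Monday, so the first Sunday is March 7.
At the standard offset (UTC−12:00), 11:45 UTC − 12h = 23:45 Mirora standard time (rolling into the previous day, 21 March 2021).
The standard-time date in Mirora, March 21, 2021, does not fall between 27 September 2020 and 7 March 2021, so daylight saving is not in effect and Mirora is at UTC−12:00.
11:45 UTC − 12h = 23:45 Mirora (rolling into the previous day, 21 March 2021).

23:45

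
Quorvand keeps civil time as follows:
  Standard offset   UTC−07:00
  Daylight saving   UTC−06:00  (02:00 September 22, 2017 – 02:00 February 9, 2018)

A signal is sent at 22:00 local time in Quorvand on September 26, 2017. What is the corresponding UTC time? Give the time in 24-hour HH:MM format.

04:00

Daylight saving runs 22 September 2017 – 9 February 2018; September 26, 2017 is inside that window, so Quorvand is at UTC−06:00.
22:00 local + 6h = 04:00 UTC (rolling into the next day, 27 September 2017).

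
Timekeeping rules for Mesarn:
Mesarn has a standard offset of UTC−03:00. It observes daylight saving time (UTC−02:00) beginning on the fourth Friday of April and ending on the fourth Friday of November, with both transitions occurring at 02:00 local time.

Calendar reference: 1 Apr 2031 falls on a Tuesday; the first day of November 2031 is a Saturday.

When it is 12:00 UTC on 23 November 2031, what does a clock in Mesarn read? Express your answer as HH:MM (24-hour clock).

1 April 2031 is a Tuesday, so the first Friday is April 4 and the fourth is April 25.
1 November 2031 is a Saturday, so the first Friday is November 7 and the fourth is November 28.
At the standard offset (UTC−03:00), 12:00 UTC − 3h = 09:00 Mesarn standard time.
The standard-time date in Mesarn, 23 November 2031, falls between 25 April and 28 November, so daylight saving is in effect and Mesarn is at UTC−02:00.
12:00 UTC − 2h = 10:00 local.

10:00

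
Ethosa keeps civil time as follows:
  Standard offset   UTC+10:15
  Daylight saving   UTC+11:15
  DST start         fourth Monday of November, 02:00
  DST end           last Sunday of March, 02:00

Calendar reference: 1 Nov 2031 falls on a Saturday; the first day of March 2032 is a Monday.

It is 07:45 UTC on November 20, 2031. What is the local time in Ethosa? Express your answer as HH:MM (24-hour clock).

1 November 2031 is a Saturday, so the first Monday is November 3 and the fourth is November 24.
1 March 2032 is a Monday, so Sundays fall on 7, 14, 21, 28; the last is March 28.
At the standard offset (UTC+10:15), 07:45 UTC + 10h15m = 18:00 Ethosa standard time.
Daylight saving runs 24 November 2031 – 28 March 2032; the standard-time date in Ethosa, November 20, 2031, is outside that window, so Ethosa is on standard time at UTC+10:15.
07:45 UTC + 10h15m = 18:00 local.

18:00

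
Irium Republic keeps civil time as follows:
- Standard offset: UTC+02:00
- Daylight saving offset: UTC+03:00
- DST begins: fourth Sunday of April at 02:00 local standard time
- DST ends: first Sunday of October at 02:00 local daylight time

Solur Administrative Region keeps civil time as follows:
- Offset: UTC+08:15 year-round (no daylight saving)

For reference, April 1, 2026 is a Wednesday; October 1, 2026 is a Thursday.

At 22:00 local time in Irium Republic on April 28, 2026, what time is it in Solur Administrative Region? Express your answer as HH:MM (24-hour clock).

03:15

1 April 2026 is a Wednesday, so the first Sunday is April 5 and the fourth is April 26.
1 October 2026 is a Thursday, so the first Sunday is October 4.
Daylight saving runs 26 April – 4 October; April 28, 2026 is inside that window, so Irium Republic is at UTC+03:00.
22:00 Irium Republic − 3h = 19:00 UTC.
Solur Administrative Region has no daylight saving, so its offset is UTC+08:15 year-round.
19:00 UTC + 8h15m = 03:15 Solur Administrative Region (rolling into the next day, 29 April 2026).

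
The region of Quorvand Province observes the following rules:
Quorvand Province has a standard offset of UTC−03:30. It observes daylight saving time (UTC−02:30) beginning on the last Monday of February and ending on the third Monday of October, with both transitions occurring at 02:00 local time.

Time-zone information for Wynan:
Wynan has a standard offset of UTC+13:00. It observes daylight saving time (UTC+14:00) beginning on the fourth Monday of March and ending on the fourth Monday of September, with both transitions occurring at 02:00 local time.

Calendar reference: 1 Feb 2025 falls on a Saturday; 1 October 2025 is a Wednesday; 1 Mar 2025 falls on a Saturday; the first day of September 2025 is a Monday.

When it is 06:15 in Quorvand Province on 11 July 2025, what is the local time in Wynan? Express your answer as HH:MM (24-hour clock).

1 February 2025 is a Saturday, so Mondays fall on 3, 10, 17, 24; the last is February 24.
1 October 2025 is a Wednesday, so the first Monday is October 6 and the third is October 20.
11 July 2025 lies within the daylight-saving period (24 February – 20 October), so Quorvand Province is on daylight time, UTC−02:30.
06:15 Quorvand Province + 2h30m = 08:45 UTC.
1 March 2025 is a Saturday, so the first Monday is March 3 and the fourth is March 24.
1 September 2025 is a Monday, so the first Monday is September 1 and the fourth is September 22.
At the standard offset (UTC+13:00), 08:45 UTC + 13h = 21:45 Wynan standard time.
Daylight saving runs 24 March – 22 September; the standard-time date in Wynan, 11 July 2025, is inside that window, so Wynan is at UTC+14:00.
08:45 UTC + 14h = 22:45 Wynan.

22:45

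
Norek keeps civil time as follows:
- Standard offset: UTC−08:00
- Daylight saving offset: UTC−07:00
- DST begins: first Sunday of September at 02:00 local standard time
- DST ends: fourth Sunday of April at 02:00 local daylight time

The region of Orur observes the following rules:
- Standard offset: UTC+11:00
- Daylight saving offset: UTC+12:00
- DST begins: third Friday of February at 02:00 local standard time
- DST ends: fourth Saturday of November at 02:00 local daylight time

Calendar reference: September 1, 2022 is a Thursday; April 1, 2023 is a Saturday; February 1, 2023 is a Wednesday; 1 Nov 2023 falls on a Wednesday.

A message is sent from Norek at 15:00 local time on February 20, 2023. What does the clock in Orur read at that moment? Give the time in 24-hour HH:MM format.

1 September 2022 is a Thursday, so the first Sunday is September 4.
1 April 2023 is a Saturday, so the first Sunday is April 2 and the fourth is April 23.
February 20, 2023 falls between 4 September 2022 and 23 April 2023, so daylight saving is in effect and Norek is at UTC−07:00.
15:00 Norek + 7h = 22:00 UTC.
1 February 2023 is a Wednesday, so the first Friday is February 3 and the third is February 17.
1 November 2023 is a Wednesday, so the first Saturday is November 4 and the fourth is November 25.
At the standard offset (UTC+11:00), 22:00 UTC + 11h = 09:00 Orur standard time (rolling into the next day, 21 February 2023).
The standard-time date in Orur, February 21, 2023, lies within the daylight-saving period (17 February – 25 November), so Orur is on daylight time, UTC+12:00.
22:00 UTC + 12h = 10:00 Orur (rolling into the next day, 21 February 2023).

10:00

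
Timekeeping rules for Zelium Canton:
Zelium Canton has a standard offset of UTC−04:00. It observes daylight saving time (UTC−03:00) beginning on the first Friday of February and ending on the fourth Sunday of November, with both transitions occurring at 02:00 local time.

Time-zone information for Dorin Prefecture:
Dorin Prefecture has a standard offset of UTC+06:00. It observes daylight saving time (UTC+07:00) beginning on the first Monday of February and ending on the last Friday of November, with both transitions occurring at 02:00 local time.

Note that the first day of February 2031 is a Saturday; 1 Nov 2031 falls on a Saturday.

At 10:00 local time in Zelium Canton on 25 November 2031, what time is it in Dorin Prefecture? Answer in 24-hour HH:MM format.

1 February 2031 is a Saturday, so the first Friday is February 7.
1 November 2031 is a Saturday, so the first Sunday is November 2 and the fourth is November 23.
Daylight saving runs 7 February – 23 November; 25 November 2031 is outside that window, so Zelium Canton is on standard time at UTC−04:00.
10:00 Zelium Canton + 4h = 14:00 UTC.
1 February 2031 is a Saturday, so the first Monday is February 3.
1 November 2031 is a Saturday, so Fridays fall on 7, 14, 21, 28; the last is November 28.
At the standard offset (UTC+06:00), 14:00 UTC + 6h = 20:00 Dorin Prefecture standard time.
Daylight saving runs 3 February – 28 November; the standard-time date in Dorin Prefecture, 25 November 2031, is inside that window, so Dorin Prefecture is at UTC+07:00.
14:00 UTC + 7h = 21:00 Dorin Prefecture.

21:00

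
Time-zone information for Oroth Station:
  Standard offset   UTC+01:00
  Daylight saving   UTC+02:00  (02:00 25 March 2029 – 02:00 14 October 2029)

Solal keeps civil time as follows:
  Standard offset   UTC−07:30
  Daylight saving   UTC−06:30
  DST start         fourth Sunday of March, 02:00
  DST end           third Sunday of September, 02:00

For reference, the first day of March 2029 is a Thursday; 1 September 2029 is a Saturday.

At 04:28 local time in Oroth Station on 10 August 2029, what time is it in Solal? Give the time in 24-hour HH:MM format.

19:58

Daylight saving runs 25 March – 14 October; 10 August 2029 is inside that window, so Oroth Station is at UTC+02:00.
04:28 Oroth Station − 2h = 02:28 UTC.
1 March 2029 is a Thursday, so the first Sunday is March 4 and the fourth is March 25.
1 September 2029 is a Saturday, so the first Sunday is September 2 and the third is September 16.
At the standard offset (UTC−07:30), 02:28 UTC − 7h30m = 18:58 Solal standard time (rolling into the previous day, 9 August 2029).
The standard-time date in Solal, 9 August 2029, lies within the daylight-saving period (25 March – 16 September), so Solal is on daylight time, UTC−06:30.
02:28 UTC − 6h30m = 19:58 Solal (rolling into the previous day, 9 August 2029).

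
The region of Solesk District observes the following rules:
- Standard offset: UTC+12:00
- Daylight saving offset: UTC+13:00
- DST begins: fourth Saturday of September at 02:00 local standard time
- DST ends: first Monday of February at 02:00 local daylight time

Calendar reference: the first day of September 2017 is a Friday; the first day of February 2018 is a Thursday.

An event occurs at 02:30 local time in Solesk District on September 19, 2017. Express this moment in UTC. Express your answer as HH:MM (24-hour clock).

14:30

1 September 2017 is a Friday, so the first Saturday is September 2 and the fourth is September 23.
1 February 2018 is a Thursday, so the first Monday is February 5.
Daylight saving runs 23 September 2017 – 5 February 2018; September 19, 2017 is outside that window, so Solesk District is on standard time at UTC+12:00.
02:30 local − 12h = 14:30 UTC (rolling into the previous day, 18 September 2017).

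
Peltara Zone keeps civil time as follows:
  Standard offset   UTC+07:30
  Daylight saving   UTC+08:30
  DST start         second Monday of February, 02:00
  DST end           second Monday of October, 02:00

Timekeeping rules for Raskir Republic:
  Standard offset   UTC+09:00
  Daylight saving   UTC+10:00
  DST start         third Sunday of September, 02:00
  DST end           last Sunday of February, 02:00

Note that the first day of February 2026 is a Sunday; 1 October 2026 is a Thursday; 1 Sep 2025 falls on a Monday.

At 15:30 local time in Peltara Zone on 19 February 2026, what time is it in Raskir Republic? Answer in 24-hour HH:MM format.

17:00

1 February 2026 is a Sunday, so the first Monday is February 2 and the second is February 9.
1 October 2026 is a Thursday, so the first Monday is October 5 and the second is October 12.
19 February 2026 falls between 9 February and 12 October, so daylight saving is in effect and Peltara Zone is at UTC+08:30.
15:30 Peltara Zone − 8h30m = 07:00 UTC.
1 September 2025 is a Monday, so the first Sunday is September 7 and the third is September 21.
1 February 2026 is a Sunday, so Sundays fall on 1, 8, 15, 22; the last is February 22.
At the standard offset (UTC+09:00), 07:00 UTC + 9h = 16:00 Raskir Republic standard time.
The standard-time date in Raskir Republic, 19 February 2026, lies within the daylight-saving period (21 September 2025 – 22 February 2026), so Raskir Republic is on daylight time, UTC+10:00.
07:00 UTC + 10h = 17:00 Raskir Republic.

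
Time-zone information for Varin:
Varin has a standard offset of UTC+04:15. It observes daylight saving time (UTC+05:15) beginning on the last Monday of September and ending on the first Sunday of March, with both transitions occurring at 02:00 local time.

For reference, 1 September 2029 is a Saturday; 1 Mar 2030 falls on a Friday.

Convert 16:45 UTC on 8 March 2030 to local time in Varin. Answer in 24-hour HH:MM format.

1 September 2029 is a Saturday, so Mondays fall on 3, 10, 17, 24; the last is September 24.
1 March 2030 is a Friday, so the first Sunday is March 3.
At the standard offset (UTC+04:15), 16:45 UTC + 4h15m = 21:00 Varin standard time.
The standard-time date in Varin, 8 March 2030, is outside the daylight-saving period (24 September 2029 – 3 March 2030), so Varin is on standard time, UTC+04:15.
16:45 UTC + 4h15m = 21:00 local.

21:00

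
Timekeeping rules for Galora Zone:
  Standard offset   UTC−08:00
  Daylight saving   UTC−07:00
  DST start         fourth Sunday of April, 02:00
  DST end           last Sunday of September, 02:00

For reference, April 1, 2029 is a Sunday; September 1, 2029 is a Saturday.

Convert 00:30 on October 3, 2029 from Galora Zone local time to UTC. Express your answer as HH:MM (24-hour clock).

08:30

1 April 2029 is a Sunday, so the first Sunday is April 1 and the fourth is April 22.
1 September 2029 is a Saturday, so Sundays fall on 2, 9, 16, 23, 30; the last is September 30.
October 3, 2029 does not fall between 22 April and 30 September, so daylight saving is not in effect and Galora Zone is at UTC−08:00.
00:30 local + 8h = 08:30 UTC.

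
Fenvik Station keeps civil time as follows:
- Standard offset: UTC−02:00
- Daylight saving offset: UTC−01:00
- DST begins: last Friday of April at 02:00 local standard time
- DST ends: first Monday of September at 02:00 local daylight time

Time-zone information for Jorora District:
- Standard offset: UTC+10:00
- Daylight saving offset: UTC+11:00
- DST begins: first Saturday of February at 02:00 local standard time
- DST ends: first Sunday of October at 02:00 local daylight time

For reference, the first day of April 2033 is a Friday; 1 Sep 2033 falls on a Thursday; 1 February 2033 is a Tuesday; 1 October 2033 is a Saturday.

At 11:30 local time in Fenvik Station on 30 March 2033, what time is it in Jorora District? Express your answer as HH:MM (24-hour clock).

1 April 2033 is a Friday, so Fridays fall on 1, 8, 15, 22, 29; the last is April 29.
1 September 2033 is a Thursday, so the first Monday is September 5.
Daylight saving runs 29 April – 5 September; 30 March 2033 is outside that window, so Fenvik Station is on standard time at UTC−02:00.
11:30 Fenvik Station + 2h = 13:30 UTC.
1 February 2033 is a Tuesday, so the first Saturday is February 5.
1 October 2033 is a Saturday, so the first Sunday is October 2.
At the standard offset (UTC+10:00), 13:30 UTC + 10h = 23:30 Jorora District standard time.
Daylight saving runs 5 February – 2 October; the standard-time date in Jorora District, 30 March 2033, is inside that window, so Jorora District is at UTC+11:00.
13:30 UTC + 11h = 00:30 Jorora District (rolling into the next day, 31 March 2033).

00:30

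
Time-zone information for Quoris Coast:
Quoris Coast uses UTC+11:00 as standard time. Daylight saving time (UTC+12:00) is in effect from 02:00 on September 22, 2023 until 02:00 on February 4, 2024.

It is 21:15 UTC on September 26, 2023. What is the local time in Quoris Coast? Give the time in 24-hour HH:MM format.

09:15

At the standard offset (UTC+11:00), 21:15 UTC + 11h = 08:15 Quoris Coast standard time (rolling into the next day, 27 September 2023).
Daylight saving runs 22 September 2023 – 4 February 2024; the standard-time date in Quoris Coast, September 27, 2023, is inside that window, so Quoris Coast is at UTC+12:00.
21:15 UTC + 12h = 09:15 local (rolling into the next day, 27 September 2023).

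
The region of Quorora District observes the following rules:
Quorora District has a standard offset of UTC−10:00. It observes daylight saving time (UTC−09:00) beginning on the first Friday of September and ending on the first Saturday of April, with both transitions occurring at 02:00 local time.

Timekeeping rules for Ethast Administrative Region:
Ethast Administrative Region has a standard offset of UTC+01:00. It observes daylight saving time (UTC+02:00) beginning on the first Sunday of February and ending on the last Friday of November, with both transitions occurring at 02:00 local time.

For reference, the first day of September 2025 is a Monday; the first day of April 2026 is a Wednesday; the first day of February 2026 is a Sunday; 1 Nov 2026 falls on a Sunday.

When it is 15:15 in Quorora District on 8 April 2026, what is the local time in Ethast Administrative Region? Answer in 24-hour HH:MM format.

1 September 2025 is a Monday, so the first Friday is September 5.
1 April 2026 is a Wednesday, so the first Saturday is April 4.
8 April 2026 does not fall between 5 September 2025 and 4 April 2026, so daylight saving is not in effect and Quorora District is at UTC−10:00.
15:15 Quorora District + 10h = 01:15 UTC (rolling into the next day, 9 April 2026).
1 February 2026 is a Sunday, so the first Sunday is February 1.
1 November 2026 is a Sunday, so Fridays fall on 6, 13, 20, 27; the last is November 27.
At the standard offset (UTC+01:00), 01:15 UTC + 1h = 02:15 Ethast Administrative Region standard time.
Daylight saving runs 1 February – 27 November; the standard-time date in Ethast Administrative Region, 9 April 2026, is inside that window, so Ethast Administrative Region is at UTC+02:00.
01:15 UTC + 2h = 03:15 Ethast Administrative Region.

03:15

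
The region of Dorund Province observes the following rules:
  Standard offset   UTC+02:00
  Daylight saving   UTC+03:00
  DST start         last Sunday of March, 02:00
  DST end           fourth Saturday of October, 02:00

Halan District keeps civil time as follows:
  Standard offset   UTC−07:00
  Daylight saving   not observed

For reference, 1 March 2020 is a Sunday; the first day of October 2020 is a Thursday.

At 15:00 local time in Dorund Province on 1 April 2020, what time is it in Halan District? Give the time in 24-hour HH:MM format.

1 March 2020 is a Sunday, so Sundays fall on 1, 8, 15, 22, 29; the last is March 29.
1 October 2020 is a Thursday, so the first Saturday is October 3 and the fourth is October 24.
1 April 2020 lies within the daylight-saving period (29 March – 24 October), so Dorund Province is on daylight time, UTC+03:00.
15:00 Dorund Province − 3h = 12:00 UTC.
Halan District stays on UTC−07:00 all year.
12:00 UTC − 7h = 05:00 Halan District.

05:00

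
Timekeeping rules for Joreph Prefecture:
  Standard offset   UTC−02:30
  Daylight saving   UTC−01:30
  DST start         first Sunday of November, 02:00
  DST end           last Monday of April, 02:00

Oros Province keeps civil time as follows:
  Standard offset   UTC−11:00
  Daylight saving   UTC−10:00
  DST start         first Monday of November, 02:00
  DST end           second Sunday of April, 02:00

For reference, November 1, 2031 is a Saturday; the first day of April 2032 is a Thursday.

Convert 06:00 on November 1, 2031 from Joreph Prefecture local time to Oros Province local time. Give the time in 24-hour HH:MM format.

21:30

1 November 2031 is a Saturday, so the first Sunday is November 2.
1 April 2032 is a Thursday, so Mondays fall on 5, 12, 19, 26; the last is April 26.
Daylight saving runs 2 November 2031 – 26 April 2032; November 1, 2031 is outside that window, so Joreph Prefecture is on standard time at UTC−02:30.
06:00 Joreph Prefecture + 2h30m = 08:30 UTC.
1 November 2031 is a Saturday, so the first Monday is November 3.
1 April 2032 is a Thursday, so the first Sunday is April 4 and the second is April 11.
At the standard offset (UTC−11:00), 08:30 UTC − 11h = 21:30 Oros Province standard time (rolling into the previous day, 31 October 2031).
Daylight saving runs 3 November 2031 – 11 April 2032; the standard-time date in Oros Province, October 31, 2031, is outside that window, so Oros Province is on standard time at UTC−11:00.
08:30 UTC − 11h = 21:30 Oros Province (rolling into the previous day, 31 October 2031).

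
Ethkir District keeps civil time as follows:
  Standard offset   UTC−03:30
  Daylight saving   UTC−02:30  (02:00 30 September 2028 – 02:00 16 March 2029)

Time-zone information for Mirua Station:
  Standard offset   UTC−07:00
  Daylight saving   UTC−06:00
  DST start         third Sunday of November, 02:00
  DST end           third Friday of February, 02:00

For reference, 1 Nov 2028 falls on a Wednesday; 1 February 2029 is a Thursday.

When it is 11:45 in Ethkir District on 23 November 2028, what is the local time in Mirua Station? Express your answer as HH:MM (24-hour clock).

08:15

23 November 2028 lies within the daylight-saving period (30 September 2028 – 16 March 2029), so Ethkir District is on daylight time, UTC−02:30.
11:45 Ethkir District + 2h30m = 14:15 UTC.
1 November 2028 is a Wednesday, so the first Sunday is November 5 and the third is November 19.
1 February 2029 is a Thursday, so the first Friday is February 2 and the third is February 16.
At the standard offset (UTC−07:00), 14:15 UTC − 7h = 07:15 Mirua Station standard time.
The standard-time date in Mirua Station, 23 November 2028, falls between 19 November 2028 and 16 February 2029, so daylight saving is in effect and Mirua Station is at UTC−06:00.
14:15 UTC − 6h = 08:15 Mirua Station.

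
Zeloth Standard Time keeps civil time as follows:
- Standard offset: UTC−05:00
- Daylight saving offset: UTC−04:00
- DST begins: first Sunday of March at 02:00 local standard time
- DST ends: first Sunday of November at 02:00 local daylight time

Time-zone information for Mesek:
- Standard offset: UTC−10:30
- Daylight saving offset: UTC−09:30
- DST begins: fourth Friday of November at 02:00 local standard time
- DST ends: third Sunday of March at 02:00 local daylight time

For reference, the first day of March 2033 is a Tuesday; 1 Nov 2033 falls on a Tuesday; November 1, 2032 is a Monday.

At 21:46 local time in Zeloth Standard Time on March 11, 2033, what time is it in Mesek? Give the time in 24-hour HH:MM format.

1 March 2033 is a Tuesday, so the first Sunday is March 6.
1 November 2033 is a Tuesday, so the first Sunday is November 6.
March 11, 2033 lies within the daylight-saving period (6 March – 6 November), so Zeloth Standard Time is on daylight time, UTC−04:00.
21:46 Zeloth Standard Time + 4h = 01:46 UTC (rolling into the next day, 12 March 2033).
1 November 2032 is a Monday, so the first Friday is November 5 and the fourth is November 26.
1 March 2033 is a Tuesday, so the first Sunday is March 6 and the third is March 20.
At the standard offset (UTC−10:30), 01:46 UTC − 10h30m = 15:16 Mesek standard time (rolling into the previous day, 11 March 2033).
The standard-time date in Mesek, March 11, 2033, lies within the daylight-saving period (26 November 2032 – 20 March 2033), so Mesek is on daylight time, UTC−09:30.
01:46 UTC − 9h30m = 16:16 Mesek (rolling into the previous day, 11 March 2033).

16:16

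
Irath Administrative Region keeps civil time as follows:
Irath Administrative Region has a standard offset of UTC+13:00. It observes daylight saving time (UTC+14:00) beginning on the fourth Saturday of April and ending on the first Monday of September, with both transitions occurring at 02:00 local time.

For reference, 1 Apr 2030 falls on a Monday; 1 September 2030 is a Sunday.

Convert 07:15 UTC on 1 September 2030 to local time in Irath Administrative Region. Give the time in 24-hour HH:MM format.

1 April 2030 is a Monday, so the first Saturday is April 6 and the fourth is April 27.
1 September 2030 is a Sunday, so the first Monday is September 2.
At the standard offset (UTC+13:00), 07:15 UTC + 13h = 20:15 Irath Administrative Region standard time.
Daylight saving runs 27 April – 2 September; the standard-time date in Irath Administrative Region, 1 September 2030, is inside that window, so Irath Administrative Region is at UTC+14:00.
07:15 UTC + 14h = 21:15 local.

21:15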